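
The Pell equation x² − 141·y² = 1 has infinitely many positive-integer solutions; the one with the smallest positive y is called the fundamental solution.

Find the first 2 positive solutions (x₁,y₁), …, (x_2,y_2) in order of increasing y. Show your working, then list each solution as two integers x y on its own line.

95 8
18049 1520

[11; 1,6,1,22] for √141; ℓ=4 ⇒ convergent index 3
i=0: a=11 ⇒ p=11, q=1
…
i=2: a=6 ⇒ p=83, q=7
i=3: a=1 ⇒ p=95, q=8
fundamental: x₁=95, y₁=8  (since 9025 − 141·64 = 1)
(95+8√141)^2 = 18049 + 1520√141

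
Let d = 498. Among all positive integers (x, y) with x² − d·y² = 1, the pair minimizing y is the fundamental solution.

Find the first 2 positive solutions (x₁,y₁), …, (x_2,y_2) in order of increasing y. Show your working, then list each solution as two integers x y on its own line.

179777 8056
64639539457 2896567024

[22; 3,6,22,6,3,44] for √498; ℓ=6 ⇒ convergent index 5
step 0: (22, 1)  from 22·(1,0) + (0,1)
…
step 2: (424, 19)  from 6·(67,3) + (22,1)
…
step 4: (56794, 2545)  from 6·(9395,421) + (424,19)
step 5: (179777, 8056)  from 3·(56794,2545) + (9395,421)
→ (179777, 8056).  Check: 179777²=32319769729, 498·8056²=32319769728, difference 1.
(x_2, y_2) = (179777·179777 + 498·8056·8056, 179777·8056 + 8056·179777) = (64639539457, 2896567024)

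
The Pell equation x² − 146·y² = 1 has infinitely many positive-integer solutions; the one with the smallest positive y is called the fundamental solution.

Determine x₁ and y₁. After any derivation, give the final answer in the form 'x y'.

145 12

d=146: √d = [12; 12,24] (ℓ=2, even), read p_1/q_1
step 0: (12, 1)  from 12·(1,0) + (0,1)
step 1: (145, 12)  from 12·(12,1) + (1,0)
→ (145, 12).  Check: 145²=21025, 146·12²=21024, difference 1.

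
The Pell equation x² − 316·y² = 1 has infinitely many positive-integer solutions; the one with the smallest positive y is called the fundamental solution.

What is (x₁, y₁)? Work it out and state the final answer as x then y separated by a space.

√316 → a₀=17, period (1,3,2,8,2,3,1,34); ℓ=8 even so k=7
i=0: a=17 ⇒ p=17, q=1
…
i=3: a=2 ⇒ p=160, q=9
…
i=6: a=3 ⇒ p=9937, q=559
i=7: a=1 ⇒ p=12799, q=720
fundamental: x₁=12799, y₁=720  (since 163814401 − 316·518400 = 1)

12799 720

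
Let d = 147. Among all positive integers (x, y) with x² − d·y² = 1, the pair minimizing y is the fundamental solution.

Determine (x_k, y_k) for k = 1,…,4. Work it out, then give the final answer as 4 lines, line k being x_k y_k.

97 8
18817 1552
3650401 301080
708158977 58407968

√147 = [12; 8,24, …], period ℓ=2 (even) → k=1
a_0=12:  p_0=12·1+0=12,  q_0=12·0+1=1
a_1=8:  p_1=8·12+1=97,  q_1=8·1+0=8
(x₁, y₁) = (97, 8);  97² − 147·8² = 1 ✓
n=2: (97,8)∘(97,8) = (97·97+147·8·8, 97·8+8·97) = (18817,1552)
n=3: (18817,1552)∘(97,8) = (97·18817+147·8·1552, 97·1552+8·18817) = (3650401,301080)
n=4: (3650401,301080)∘(97,8) = (97·3650401+147·8·301080, 97·301080+8·3650401) = (708158977,58407968)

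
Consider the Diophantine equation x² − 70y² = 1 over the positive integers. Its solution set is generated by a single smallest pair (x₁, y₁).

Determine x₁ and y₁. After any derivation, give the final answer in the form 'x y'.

251 30

√70 → a₀=8, period (2,1,2,1,2,16); ℓ=6 even so k=5
i=0: a=8 ⇒ p=8, q=1
i=1: a=2 ⇒ p=17, q=2
i=2: a=1 ⇒ p=25, q=3
i=3: a=2 ⇒ p=67, q=8
i=4: a=1 ⇒ p=92, q=11
i=5: a=2 ⇒ p=251, q=30
→ (251, 30).  Check: 251²=63001, 70·30²=63000, difference 1.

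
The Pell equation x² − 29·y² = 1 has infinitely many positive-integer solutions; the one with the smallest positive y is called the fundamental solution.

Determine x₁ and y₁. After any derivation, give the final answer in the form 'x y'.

d=29: √d = [5; 2,1,1,2,10] (ℓ=5, odd), read p_9/q_9
a_0=5:  p_0=5·1+0=5,  q_0=5·0+1=1
…
a_2=1:  p_2=1·11+5=16,  q_2=1·2+1=3
a_3=1:  p_3=1·16+11=27,  q_3=1·3+2=5
a_4=2:  p_4=2·27+16=70,  q_4=2·5+3=13
…
a_8=1:  p_8=1·2251+1524=3775,  q_8=1·418+283=701
a_9=2:  p_9=2·3775+2251=9801,  q_9=2·701+418=1820
fundamental: x₁=9801, y₁=1820  (since 96059601 − 29·3312400 = 1)

9801 1820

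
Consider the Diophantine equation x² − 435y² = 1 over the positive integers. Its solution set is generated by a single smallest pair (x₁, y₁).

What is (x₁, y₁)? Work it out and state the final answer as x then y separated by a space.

146 7

d=435: √d = [20; 1,5,1,40] (ℓ=4, even), read p_3/q_3
k=0  a_k=20  p_k/q_k = 20/1
k=1  a_k=1  p_k/q_k = 21/1
k=2  a_k=5  p_k/q_k = 125/6
k=3  a_k=1  p_k/q_k = 146/7
fundamental: x₁=146, y₁=7  (since 21316 − 435·49 = 1)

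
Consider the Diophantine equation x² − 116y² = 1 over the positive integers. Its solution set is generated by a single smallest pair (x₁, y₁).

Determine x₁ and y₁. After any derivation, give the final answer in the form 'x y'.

[10; 1,3,2,1,4,1,2,3,1,20] for √116; ℓ=10 ⇒ convergent index 9
k=0  a_k=10  p_k/q_k = 10/1
k=1  a_k=1  p_k/q_k = 11/1
k=2  a_k=3  p_k/q_k = 43/4
k=3  a_k=2  p_k/q_k = 97/9
…
k=5  a_k=4  p_k/q_k = 657/61
…
k=7  a_k=2  p_k/q_k = 2251/209
k=8  a_k=3  p_k/q_k = 7550/701
k=9  a_k=1  p_k/q_k = 9801/910
fundamental: x₁=9801, y₁=910  (since 96059601 − 116·828100 = 1)

9801 910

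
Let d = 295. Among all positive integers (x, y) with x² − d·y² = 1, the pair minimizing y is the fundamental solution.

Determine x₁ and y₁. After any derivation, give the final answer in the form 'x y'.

2024999 117900

√295 = [17; 5,1,2,3,2,6,2,3,2,1,5,34, …], period ℓ=12 (even) → k=11
k=0  a_k=17  p_k/q_k = 17/1
k=1  a_k=5  p_k/q_k = 86/5
k=2  a_k=1  p_k/q_k = 103/6
k=3  a_k=2  p_k/q_k = 292/17
k=4  a_k=3  p_k/q_k = 979/57
k=5  a_k=2  p_k/q_k = 2250/131
…
k=7  a_k=2  p_k/q_k = 31208/1817
k=8  a_k=3  p_k/q_k = 108103/6294
…
k=10  a_k=1  p_k/q_k = 355517/20699
k=11  a_k=5  p_k/q_k = 2024999/117900
→ (2024999, 117900).  Check: 2024999²=4100620950001, 295·117900²=4100620950000, difference 1.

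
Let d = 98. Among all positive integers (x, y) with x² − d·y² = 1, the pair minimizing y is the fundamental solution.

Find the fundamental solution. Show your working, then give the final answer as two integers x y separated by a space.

99 10

d=98: √d = [9; 1,8,1,18] (ℓ=4, even), read p_3/q_3
k=0  a_k=9  p_k/q_k = 9/1
k=1  a_k=1  p_k/q_k = 10/1
k=2  a_k=8  p_k/q_k = 89/9
k=3  a_k=1  p_k/q_k = 99/10
fundamental: x₁=99, y₁=10  (since 9801 − 98·100 = 1)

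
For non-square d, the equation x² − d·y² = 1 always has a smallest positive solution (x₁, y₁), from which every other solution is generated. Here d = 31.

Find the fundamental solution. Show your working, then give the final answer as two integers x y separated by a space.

√31 → a₀=5, period (1,1,3,5,3,1,1,10); ℓ=8 even so k=7
i=0: a=5 ⇒ p=5, q=1
i=1: a=1 ⇒ p=6, q=1
i=2: a=1 ⇒ p=11, q=2
i=3: a=3 ⇒ p=39, q=7
i=4: a=5 ⇒ p=206, q=37
i=5: a=3 ⇒ p=657, q=118
i=6: a=1 ⇒ p=863, q=155
i=7: a=1 ⇒ p=1520, q=273
fundamental: x₁=1520, y₁=273  (since 2310400 − 31·74529 = 1)

1520 273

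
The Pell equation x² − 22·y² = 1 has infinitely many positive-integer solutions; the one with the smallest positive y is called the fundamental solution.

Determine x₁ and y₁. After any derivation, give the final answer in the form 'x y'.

√22 → a₀=4, period (1,2,4,2,1,8); ℓ=6 even so k=5
a_0=4:  p_0=4·1+0=4,  q_0=4·0+1=1
a_1=1:  p_1=1·4+1=5,  q_1=1·1+0=1
…
a_4=2:  p_4=2·61+14=136,  q_4=2·13+3=29
a_5=1:  p_5=1·136+61=197,  q_5=1·29+13=42
(x₁, y₁) = (197, 42);  197² − 22·42² = 1 ✓

197 42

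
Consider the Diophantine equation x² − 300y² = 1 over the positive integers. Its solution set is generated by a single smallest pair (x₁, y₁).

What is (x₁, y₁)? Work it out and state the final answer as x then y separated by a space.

1351 78

√300 = [17; 3,8,3,34, …], period ℓ=4 (even) → k=3
i=0: a=17 ⇒ p=17, q=1
…
i=2: a=8 ⇒ p=433, q=25
i=3: a=3 ⇒ p=1351, q=78
→ (1351, 78).  Check: 1351²=1825201, 300·78²=1825200, difference 1.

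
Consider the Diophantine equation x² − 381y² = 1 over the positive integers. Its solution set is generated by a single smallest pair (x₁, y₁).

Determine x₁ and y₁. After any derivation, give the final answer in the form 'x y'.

√381 = [19; 1,1,12,1,1,38, …], period ℓ=6 (even) → k=5
k=0  a_k=19  p_k/q_k = 19/1
…
k=4  a_k=1  p_k/q_k = 527/27
k=5  a_k=1  p_k/q_k = 1015/52
→ (1015, 52).  Check: 1015²=1030225, 381·52²=1030224, difference 1.

1015 52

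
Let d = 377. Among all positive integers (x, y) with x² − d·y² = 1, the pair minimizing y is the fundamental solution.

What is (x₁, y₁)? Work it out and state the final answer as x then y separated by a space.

√377 → a₀=19, period (2,2,2,38); ℓ=4 even so k=3
i=0: a=19 ⇒ p=19, q=1
i=1: a=2 ⇒ p=39, q=2
i=2: a=2 ⇒ p=97, q=5
i=3: a=2 ⇒ p=233, q=12
→ (233, 12).  Check: 233²=54289, 377·12²=54288, difference 1.

233 12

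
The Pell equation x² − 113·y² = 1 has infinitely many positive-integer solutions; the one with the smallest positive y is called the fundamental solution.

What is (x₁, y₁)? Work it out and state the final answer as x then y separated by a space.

1204353 113296

[10; 1,1,1,2,2,1,1,1,20] for √113; ℓ=9 ⇒ convergent index 17
k=0  a_k=10  p_k/q_k = 10/1
…
k=2  a_k=1  p_k/q_k = 21/2
k=3  a_k=1  p_k/q_k = 32/3
…
k=5  a_k=2  p_k/q_k = 202/19
…
k=7  a_k=1  p_k/q_k = 489/46
…
k=11  a_k=1  p_k/q_k = 32794/3085
…
k=15  a_k=1  p_k/q_k = 445435/41903
k=16  a_k=1  p_k/q_k = 758918/71393
k=17  a_k=1  p_k/q_k = 1204353/113296
(x₁, y₁) = (1204353, 113296);  1204353² − 113·113296² = 1 ✓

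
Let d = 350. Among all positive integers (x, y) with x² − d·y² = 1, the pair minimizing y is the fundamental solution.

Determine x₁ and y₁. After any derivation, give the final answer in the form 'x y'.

√350 = [18; 1,2,2,2,1,36, …], period ℓ=6 (even) → k=5
k=0  a_k=18  p_k/q_k = 18/1
…
k=2  a_k=2  p_k/q_k = 56/3
…
k=4  a_k=2  p_k/q_k = 318/17
k=5  a_k=1  p_k/q_k = 449/24
→ (449, 24).  Check: 449²=201601, 350·24²=201600, difference 1.

449 24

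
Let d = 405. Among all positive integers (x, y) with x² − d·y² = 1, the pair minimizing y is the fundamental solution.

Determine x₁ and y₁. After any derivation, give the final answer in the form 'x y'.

d=405: √d = [20; 8,40] (ℓ=2, even), read p_1/q_1
step 0: (20, 1)  from 20·(1,0) + (0,1)
step 1: (161, 8)  from 8·(20,1) + (1,0)
(x₁, y₁) = (161, 8);  161² − 405·8² = 1 ✓

161 8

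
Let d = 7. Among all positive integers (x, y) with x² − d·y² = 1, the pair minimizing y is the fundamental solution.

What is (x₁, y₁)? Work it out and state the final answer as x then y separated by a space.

[2; 1,1,1,4] for √7; ℓ=4 ⇒ convergent index 3
i=0: a=2 ⇒ p=2, q=1
…
i=2: a=1 ⇒ p=5, q=2
i=3: a=1 ⇒ p=8, q=3
fundamental: x₁=8, y₁=3  (since 64 − 7·9 = 1)

8 3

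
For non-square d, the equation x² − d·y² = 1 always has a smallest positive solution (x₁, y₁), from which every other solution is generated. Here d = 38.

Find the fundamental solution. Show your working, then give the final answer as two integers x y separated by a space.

√38 = [6; 6,12, …], period ℓ=2 (even) → k=1
i=0: a=6 ⇒ p=6, q=1
i=1: a=6 ⇒ p=37, q=6
→ (37, 6).  Check: 37²=1369, 38·6²=1368, difference 1.

37 6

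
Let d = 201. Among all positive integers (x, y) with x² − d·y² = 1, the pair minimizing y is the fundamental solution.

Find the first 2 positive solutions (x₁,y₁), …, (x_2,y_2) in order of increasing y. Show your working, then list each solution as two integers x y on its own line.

d=201: √d = [14; 5,1,1,1,2,…,1,5,28] (ℓ=14, even), read p_13/q_13
a_0=14:  p_0=14·1+0=14,  q_0=14·0+1=1
…
a_5=2:  p_5=2·241+156=638,  q_5=2·17+11=45
…
a_8=1:  p_8=1·7670+879=8549,  q_8=1·541+62=603
…
a_11=1:  p_11=1·33317+24768=58085,  q_11=1·2350+1747=4097
a_12=1:  p_12=1·58085+33317=91402,  q_12=1·4097+2350=6447
a_13=5:  p_13=5·91402+58085=515095,  q_13=5·6447+4097=36332
fundamental: x₁=515095, y₁=36332  (since 265322859025 − 201·1320014224 = 1)
k=2:  x_2 = 515095·515095+201·36332·36332 = 530645718049,  y_2 = 515095·36332+36332·515095 = 37428863080

515095 36332
530645718049 37428863080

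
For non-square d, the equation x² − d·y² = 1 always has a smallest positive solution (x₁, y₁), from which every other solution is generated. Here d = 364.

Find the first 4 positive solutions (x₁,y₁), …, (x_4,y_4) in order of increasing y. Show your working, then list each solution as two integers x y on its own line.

4954951 259710
49103078824801 2573700648420
486606699052048124551 25505121203178395130
4822224700149240710505379201 252753251621617410554928840

√364 = [19; 12,1,2,3,1,8,1,3,2,1,12,38, …], period ℓ=12 (even) → k=11
step 0: (19, 1)  from 19·(1,0) + (0,1)
step 1: (229, 12)  from 12·(19,1) + (1,0)
…
step 3: (725, 38)  from 2·(248,13) + (229,12)
step 4: (2423, 127)  from 3·(725,38) + (248,13)
step 5: (3148, 165)  from 1·(2423,127) + (725,38)
…
step 8: (119872, 6283)  from 3·(30755,1612) + (27607,1447)
step 9: (270499, 14178)  from 2·(119872,6283) + (30755,1612)
step 10: (390371, 20461)  from 1·(270499,14178) + (119872,6283)
step 11: (4954951, 259710)  from 12·(390371,20461) + (270499,14178)
fundamental: x₁=4954951, y₁=259710  (since 24551539412401 − 364·67449284100 = 1)
(4954951+259710√364)^2 = 49103078824801 + 2573700648420√364
(4954951+259710√364)^3 = 486606699052048124551 + 25505121203178395130√364
(4954951+259710√364)^4 = 4822224700149240710505379201 + 252753251621617410554928840√364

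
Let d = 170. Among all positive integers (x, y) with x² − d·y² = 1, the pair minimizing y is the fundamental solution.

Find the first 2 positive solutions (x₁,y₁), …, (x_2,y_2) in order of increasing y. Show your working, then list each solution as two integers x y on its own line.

339 26
229841 17628

d=170: √d = [13; 26] (ℓ=1, odd), read p_1/q_1
i=0: a=13 ⇒ p=13, q=1
i=1: a=26 ⇒ p=339, q=26
→ (339, 26).  Check: 339²=114921, 170·26²=114920, difference 1.
n=2: (339,26)∘(339,26) = (339·339+170·26·26, 339·26+26·339) = (229841,17628)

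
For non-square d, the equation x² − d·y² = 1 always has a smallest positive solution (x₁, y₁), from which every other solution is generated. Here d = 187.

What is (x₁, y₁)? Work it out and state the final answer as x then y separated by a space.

√187 = [13; 1,2,13,2,1,26, …], period ℓ=6 (even) → k=5
k=0  a_k=13  p_k/q_k = 13/1
k=1  a_k=1  p_k/q_k = 14/1
k=2  a_k=2  p_k/q_k = 41/3
k=3  a_k=13  p_k/q_k = 547/40
k=4  a_k=2  p_k/q_k = 1135/83
k=5  a_k=1  p_k/q_k = 1682/123
(x₁, y₁) = (1682, 123);  1682² − 187·123² = 1 ✓

1682 123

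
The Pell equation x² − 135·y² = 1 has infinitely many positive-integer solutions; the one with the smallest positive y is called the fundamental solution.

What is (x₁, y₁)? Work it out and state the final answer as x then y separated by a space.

244 21

√135 → a₀=11, period (1,1,1,1,1,1,1,22); ℓ=8 even so k=7
k=0  a_k=11  p_k/q_k = 11/1
k=1  a_k=1  p_k/q_k = 12/1
k=2  a_k=1  p_k/q_k = 23/2
…
k=4  a_k=1  p_k/q_k = 58/5
…
k=6  a_k=1  p_k/q_k = 151/13
k=7  a_k=1  p_k/q_k = 244/21
→ (244, 21).  Check: 244²=59536, 135·21²=59535, difference 1.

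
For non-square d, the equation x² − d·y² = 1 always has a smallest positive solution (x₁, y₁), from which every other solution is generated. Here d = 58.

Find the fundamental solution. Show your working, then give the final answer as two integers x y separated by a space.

19603 2574

√58 → a₀=7, period (1,1,1,1,1,1,14); ℓ=7 odd so k=13
step 0: (7, 1)  from 7·(1,0) + (0,1)
…
step 3: (23, 3)  from 1·(15,2) + (8,1)
step 4: (38, 5)  from 1·(23,3) + (15,2)
…
step 7: (1447, 190)  from 14·(99,13) + (61,8)
…
step 9: (2993, 393)  from 1·(1546,203) + (1447,190)
…
step 12: (12071, 1585)  from 1·(7532,989) + (4539,596)
step 13: (19603, 2574)  from 1·(12071,1585) + (7532,989)
fundamental: x₁=19603, y₁=2574  (since 384277609 − 58·6625476 = 1)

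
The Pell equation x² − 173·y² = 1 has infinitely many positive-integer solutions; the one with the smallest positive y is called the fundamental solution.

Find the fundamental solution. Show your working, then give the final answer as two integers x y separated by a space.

[13; 6,1,1,6,26] for √173; ℓ=5 ⇒ convergent index 9
k=0  a_k=13  p_k/q_k = 13/1
…
k=5  a_k=26  p_k/q_k = 29239/2223
…
k=8  a_k=1  p_k/q_k = 382343/29069
k=9  a_k=6  p_k/q_k = 2499849/190060
→ (2499849, 190060).  Check: 2499849²=6249245022801, 173·190060²=6249245022800, difference 1.

2499849 190060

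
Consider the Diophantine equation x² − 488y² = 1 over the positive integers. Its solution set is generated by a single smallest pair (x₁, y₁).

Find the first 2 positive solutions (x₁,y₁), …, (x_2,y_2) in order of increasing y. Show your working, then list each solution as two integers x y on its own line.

243 11
118097 5346

√488 = [22; 11,44, …], period ℓ=2 (even) → k=1
a_0=22:  p_0=22·1+0=22,  q_0=22·0+1=1
a_1=11:  p_1=11·22+1=243,  q_1=11·1+0=11
→ (243, 11).  Check: 243²=59049, 488·11²=59048, difference 1.
(x_2, y_2) = (243·243 + 488·11·11, 243·11 + 11·243) = (118097, 5346)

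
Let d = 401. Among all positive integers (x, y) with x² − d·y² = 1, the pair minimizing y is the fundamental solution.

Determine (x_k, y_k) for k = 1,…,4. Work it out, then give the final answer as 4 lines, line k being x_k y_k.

d=401: √d = [20; 40] (ℓ=1, odd), read p_1/q_1
i=0: a=20 ⇒ p=20, q=1
i=1: a=40 ⇒ p=801, q=40
→ (801, 40).  Check: 801²=641601, 401·40²=641600, difference 1.
(801+40√401)^2 = 1283201 + 64080√401
(801+40√401)^3 = 2055687201 + 102656120√401
(801+40√401)^4 = 3293209612801 + 164455040160√401

801 40
1283201 64080
2055687201 102656120
3293209612801 164455040160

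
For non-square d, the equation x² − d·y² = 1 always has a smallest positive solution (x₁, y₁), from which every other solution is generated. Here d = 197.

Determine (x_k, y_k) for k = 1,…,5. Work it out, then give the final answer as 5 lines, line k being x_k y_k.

d=197: √d = [14; 28] (ℓ=1, odd), read p_1/q_1
i=0: a=14 ⇒ p=14, q=1
i=1: a=28 ⇒ p=393, q=28
fundamental: x₁=393, y₁=28  (since 154449 − 197·784 = 1)
n=2: (393,28)∘(393,28) = (393·393+197·28·28, 393·28+28·393) = (308897,22008)
n=3: (308897,22008)∘(393,28) = (393·308897+197·28·22008, 393·22008+28·308897) = (242792649,17298260)
n=4: (242792649,17298260)∘(393,28) = (393·242792649+197·28·17298260, 393·17298260+28·242792649) = (190834713217,13596410352)
n=5: (190834713217,13596410352)∘(393,28) = (393·190834713217+197·28·13596410352, 393·13596410352+28·190834713217) = (149995841795913,10686761238412)

393 28
308897 22008
242792649 17298260
190834713217 13596410352
149995841795913 10686761238412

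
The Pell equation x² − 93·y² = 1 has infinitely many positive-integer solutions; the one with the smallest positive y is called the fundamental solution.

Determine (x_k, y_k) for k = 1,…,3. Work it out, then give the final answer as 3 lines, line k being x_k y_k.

12151 1260
295293601 30620520
7176225079351 744139875780

[9; 1,1,1,4,6,4,1,1,1,18] for √93; ℓ=10 ⇒ convergent index 9
a_0=9:  p_0=9·1+0=9,  q_0=9·0+1=1
…
a_4=4:  p_4=4·29+19=135,  q_4=4·3+2=14
a_5=6:  p_5=6·135+29=839,  q_5=6·14+3=87
…
a_8=1:  p_8=1·4330+3491=7821,  q_8=1·449+362=811
a_9=1:  p_9=1·7821+4330=12151,  q_9=1·811+449=1260
(x₁, y₁) = (12151, 1260);  12151² − 93·1260² = 1 ✓
(12151+1260√93)^2 = 295293601 + 30620520√93
(12151+1260√93)^3 = 7176225079351 + 744139875780√93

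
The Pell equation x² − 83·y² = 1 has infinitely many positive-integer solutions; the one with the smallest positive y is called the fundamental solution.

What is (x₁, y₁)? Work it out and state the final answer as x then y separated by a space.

√83 = [9; 9,18, …], period ℓ=2 (even) → k=1
k=0  a_k=9  p_k/q_k = 9/1
k=1  a_k=9  p_k/q_k = 82/9
fundamental: x₁=82, y₁=9  (since 6724 − 83·81 = 1)

82 9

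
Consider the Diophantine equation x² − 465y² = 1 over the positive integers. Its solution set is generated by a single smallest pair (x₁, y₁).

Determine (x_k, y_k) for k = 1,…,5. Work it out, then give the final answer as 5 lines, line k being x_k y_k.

15871 736
503777281 23362112
15990898437631 741560158368
507583097703505921 23538602523554944
16111702671313786506751 747162320561120874080

√465 → a₀=21, period (1,1,3,2,2,2,3,1,1,42); ℓ=10 even so k=9
i=0: a=21 ⇒ p=21, q=1
i=1: a=1 ⇒ p=22, q=1
…
i=5: a=2 ⇒ p=841, q=39
i=6: a=2 ⇒ p=2027, q=94
i=7: a=3 ⇒ p=6922, q=321
i=8: a=1 ⇒ p=8949, q=415
i=9: a=1 ⇒ p=15871, q=736
(x₁, y₁) = (15871, 736);  15871² − 465·736² = 1 ✓
n=2: (15871,736)∘(15871,736) = (15871·15871+465·736·736, 15871·736+736·15871) = (503777281,23362112)
n=3: (503777281,23362112)∘(15871,736) = (15871·503777281+465·736·23362112, 15871·23362112+736·503777281) = (15990898437631,741560158368)
n=4: (15990898437631,741560158368)∘(15871,736) = (15871·15990898437631+465·736·741560158368, 15871·741560158368+736·15990898437631) = (507583097703505921,23538602523554944)
n=5: (507583097703505921,23538602523554944)∘(15871,736) = (15871·507583097703505921+465·736·23538602523554944, 15871·23538602523554944+736·507583097703505921) = (16111702671313786506751,747162320561120874080)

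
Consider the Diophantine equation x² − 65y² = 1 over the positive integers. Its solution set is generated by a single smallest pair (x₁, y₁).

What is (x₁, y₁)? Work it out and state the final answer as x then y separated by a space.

√65 = [8; 16, …], period ℓ=1 (odd) → k=1
k=0  a_k=8  p_k/q_k = 8/1
k=1  a_k=16  p_k/q_k = 129/16
fundamental: x₁=129, y₁=16  (since 16641 − 65·256 = 1)

129 16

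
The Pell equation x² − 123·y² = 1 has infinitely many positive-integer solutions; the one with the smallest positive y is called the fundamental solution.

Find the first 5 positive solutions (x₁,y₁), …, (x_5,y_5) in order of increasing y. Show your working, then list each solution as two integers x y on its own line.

122 11
29767 2684
7263026 654885
1772148577 159789256
432396989762 38987923579

[11; 11,22] for √123; ℓ=2 ⇒ convergent index 1
a_0=11:  p_0=11·1+0=11,  q_0=11·0+1=1
a_1=11:  p_1=11·11+1=122,  q_1=11·1+0=11
(x₁, y₁) = (122, 11);  122² − 123·11² = 1 ✓
(122+11√123)^2 = 29767 + 2684√123
(122+11√123)^3 = 7263026 + 654885√123
(122+11√123)^4 = 1772148577 + 159789256√123
(122+11√123)^5 = 432396989762 + 38987923579√123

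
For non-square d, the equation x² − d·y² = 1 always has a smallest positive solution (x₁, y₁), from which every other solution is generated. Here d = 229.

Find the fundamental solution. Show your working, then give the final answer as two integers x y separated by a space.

d=229: √d = [15; 7,1,1,7,30] (ℓ=5, odd), read p_9/q_9
step 0: (15, 1)  from 15·(1,0) + (0,1)
step 1: (106, 7)  from 7·(15,1) + (1,0)
…
step 3: (227, 15)  from 1·(121,8) + (106,7)
…
step 5: (51527, 3405)  from 30·(1710,113) + (227,15)
…
step 8: (776325, 51301)  from 1·(413926,27353) + (362399,23948)
step 9: (5848201, 386460)  from 7·(776325,51301) + (413926,27353)
→ (5848201, 386460).  Check: 5848201²=34201454936401, 229·386460²=34201454936400, difference 1.

5848201 386460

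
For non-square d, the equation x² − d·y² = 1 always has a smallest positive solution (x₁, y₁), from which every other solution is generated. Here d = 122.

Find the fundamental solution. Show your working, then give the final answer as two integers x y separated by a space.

243 22

√122 → a₀=11, period (22); ℓ=1 odd so k=1
step 0: (11, 1)  from 11·(1,0) + (0,1)
step 1: (243, 22)  from 22·(11,1) + (1,0)
→ (243, 22).  Check: 243²=59049, 122·22²=59048, difference 1.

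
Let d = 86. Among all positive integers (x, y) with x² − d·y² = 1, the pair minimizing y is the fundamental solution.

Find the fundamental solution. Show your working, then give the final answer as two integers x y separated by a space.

[9; 3,1,1,1,8,1,1,1,3,18] for √86; ℓ=10 ⇒ convergent index 9
i=0: a=9 ⇒ p=9, q=1
i=1: a=3 ⇒ p=28, q=3
i=2: a=1 ⇒ p=37, q=4
…
i=4: a=1 ⇒ p=102, q=11
…
i=6: a=1 ⇒ p=983, q=106
i=7: a=1 ⇒ p=1864, q=201
i=8: a=1 ⇒ p=2847, q=307
i=9: a=3 ⇒ p=10405, q=1122
→ (10405, 1122).  Check: 10405²=108264025, 86·1122²=108264024, difference 1.

10405 1122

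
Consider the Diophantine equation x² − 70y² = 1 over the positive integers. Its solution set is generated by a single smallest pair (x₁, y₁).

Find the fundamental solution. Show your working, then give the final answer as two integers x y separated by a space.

[8; 2,1,2,1,2,16] for √70; ℓ=6 ⇒ convergent index 5
k=0  a_k=8  p_k/q_k = 8/1
…
k=4  a_k=1  p_k/q_k = 92/11
k=5  a_k=2  p_k/q_k = 251/30
→ (251, 30).  Check: 251²=63001, 70·30²=63000, difference 1.

251 30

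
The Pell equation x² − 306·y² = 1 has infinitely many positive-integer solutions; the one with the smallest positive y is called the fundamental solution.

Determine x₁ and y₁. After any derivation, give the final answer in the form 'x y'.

35 2

√306 → a₀=17, period (2,34); ℓ=2 even so k=1
a_0=17:  p_0=17·1+0=17,  q_0=17·0+1=1
a_1=2:  p_1=2·17+1=35,  q_1=2·1+0=2
→ (35, 2).  Check: 35²=1225, 306·2²=1224, difference 1.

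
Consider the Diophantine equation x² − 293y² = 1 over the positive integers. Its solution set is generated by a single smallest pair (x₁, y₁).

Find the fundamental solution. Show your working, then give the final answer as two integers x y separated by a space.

12320649 719780

[17; 8,1,1,8,34] for √293; ℓ=5 ⇒ convergent index 9
step 0: (17, 1)  from 17·(1,0) + (0,1)
step 1: (137, 8)  from 8·(17,1) + (1,0)
…
step 3: (291, 17)  from 1·(154,9) + (137,8)
step 4: (2482, 145)  from 8·(291,17) + (154,9)
step 5: (84679, 4947)  from 34·(2482,145) + (291,17)
…
step 7: (764593, 44668)  from 1·(679914,39721) + (84679,4947)
step 8: (1444507, 84389)  from 1·(764593,44668) + (679914,39721)
step 9: (12320649, 719780)  from 8·(1444507,84389) + (764593,44668)
fundamental: x₁=12320649, y₁=719780  (since 151798391781201 − 293·518083248400 = 1)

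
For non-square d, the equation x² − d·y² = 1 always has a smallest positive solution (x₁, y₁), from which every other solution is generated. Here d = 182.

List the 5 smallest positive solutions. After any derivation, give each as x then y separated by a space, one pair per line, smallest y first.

√182 → a₀=13, period (2,26); ℓ=2 even so k=1
a_0=13:  p_0=13·1+0=13,  q_0=13·0+1=1
a_1=2:  p_1=2·13+1=27,  q_1=2·1+0=2
(x₁, y₁) = (27, 2);  27² − 182·2² = 1 ✓
k=2:  x_2 = 27·27+182·2·2 = 1457,  y_2 = 27·2+2·27 = 108
k=3:  x_3 = 27·1457+182·2·108 = 78651,  y_3 = 27·108+2·1457 = 5830
k=4:  x_4 = 27·78651+182·2·5830 = 4245697,  y_4 = 27·5830+2·78651 = 314712
k=5:  x_5 = 27·4245697+182·2·314712 = 229188987,  y_5 = 27·314712+2·4245697 = 16988618

27 2
1457 108
78651 5830
4245697 314712
229188987 16988618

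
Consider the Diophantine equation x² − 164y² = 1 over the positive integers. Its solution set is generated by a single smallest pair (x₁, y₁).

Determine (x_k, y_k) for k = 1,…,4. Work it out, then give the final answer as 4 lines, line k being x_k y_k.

√164 = [12; 1,4,6,4,1,24, …], period ℓ=6 (even) → k=5
step 0: (12, 1)  from 12·(1,0) + (0,1)
…
step 3: (397, 31)  from 6·(64,5) + (13,1)
step 4: (1652, 129)  from 4·(397,31) + (64,5)
step 5: (2049, 160)  from 1·(1652,129) + (397,31)
fundamental: x₁=2049, y₁=160  (since 4198401 − 164·25600 = 1)
(x_2, y_2) = (2049·2049 + 164·160·160, 2049·160 + 160·2049) = (8396801, 655680)
(x_3, y_3) = (2049·8396801 + 164·160·655680, 2049·655680 + 160·8396801) = (34410088449, 2686976480)
(x_4, y_4) = (2049·34410088449 + 164·160·2686976480, 2049·2686976480 + 160·34410088449) = (141012534067201, 11011228959360)

2049 160
8396801 655680
34410088449 2686976480
141012534067201 11011228959360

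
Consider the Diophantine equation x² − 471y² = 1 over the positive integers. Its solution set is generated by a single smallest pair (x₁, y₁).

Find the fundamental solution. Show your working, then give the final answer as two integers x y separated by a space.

√471 = [21; 1,2,2,1,3,…,2,1,42, …], period ℓ=14 (even) → k=13
step 0: (21, 1)  from 21·(1,0) + (0,1)
…
step 3: (152, 7)  from 2·(65,3) + (22,1)
step 4: (217, 10)  from 1·(152,7) + (65,3)
…
step 7: (48809, 2249)  from 14·(3429,158) + (803,37)
step 8: (198665, 9154)  from 4·(48809,2249) + (3429,158)
…
step 10: (843469, 38865)  from 1·(644804,29711) + (198665,9154)
…
step 12: (5506953, 253747)  from 2·(2331742,107441) + (843469,38865)
step 13: (7838695, 361188)  from 1·(5506953,253747) + (2331742,107441)
(x₁, y₁) = (7838695, 361188);  7838695² − 471·361188² = 1 ✓

7838695 361188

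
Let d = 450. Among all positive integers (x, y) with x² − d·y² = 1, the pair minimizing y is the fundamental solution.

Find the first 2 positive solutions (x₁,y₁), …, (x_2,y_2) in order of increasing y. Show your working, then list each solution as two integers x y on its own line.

d=450: √d = [21; 4,1,2,4,2,1,4,42] (ℓ=8, even), read p_7/q_7
a_0=21:  p_0=21·1+0=21,  q_0=21·0+1=1
a_1=4:  p_1=4·21+1=85,  q_1=4·1+0=4
…
a_6=1:  p_6=1·2885+1294=4179,  q_6=1·136+61=197
a_7=4:  p_7=4·4179+2885=19601,  q_7=4·197+136=924
(x₁, y₁) = (19601, 924);  19601² − 450·924² = 1 ✓
(19601+924√450)^2 = 768398401 + 36222648√450

19601 924
768398401 36222648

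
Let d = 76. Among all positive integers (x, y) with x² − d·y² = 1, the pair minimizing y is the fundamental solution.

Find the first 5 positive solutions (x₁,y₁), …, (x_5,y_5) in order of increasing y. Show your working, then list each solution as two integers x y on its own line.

√76 → a₀=8, period (1,2,1,1,5,4,5,1,1,2,1,16); ℓ=12 even so k=11
i=0: a=8 ⇒ p=8, q=1
…
i=2: a=2 ⇒ p=26, q=3
…
i=4: a=1 ⇒ p=61, q=7
i=5: a=5 ⇒ p=340, q=39
…
i=8: a=1 ⇒ p=8866, q=1017
i=9: a=1 ⇒ p=16311, q=1871
i=10: a=2 ⇒ p=41488, q=4759
i=11: a=1 ⇒ p=57799, q=6630
→ (57799, 6630).  Check: 57799²=3340724401, 76·6630²=3340724400, difference 1.
k=2:  x_2 = 57799·57799+76·6630·6630 = 6681448801,  y_2 = 57799·6630+6630·57799 = 766414740
k=3:  x_3 = 57799·6681448801+76·6630·766414740 = 772362118440199,  y_3 = 57799·766414740+6630·6681448801 = 88596011107890
k=4:  x_4 = 57799·772362118440199+76·6630·88596011107890 = 89283516160768675201,  y_4 = 57799·88596011107890+6630·772362118440199 = 10241521691283453480
k=5:  x_5 = 57799·89283516160768675201+76·6630·10241521691283453480 = 10320995900380175197444999,  y_5 = 57799·10241521691283453480+6630·89283516160768675201 = 1183899424380388644273150

57799 6630
6681448801 766414740
772362118440199 88596011107890
89283516160768675201 10241521691283453480
10320995900380175197444999 1183899424380388644273150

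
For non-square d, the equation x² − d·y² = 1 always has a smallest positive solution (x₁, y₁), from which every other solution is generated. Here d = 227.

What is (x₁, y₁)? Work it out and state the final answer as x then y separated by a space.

√227 → a₀=15, period (15,30); ℓ=2 even so k=1
step 0: (15, 1)  from 15·(1,0) + (0,1)
step 1: (226, 15)  from 15·(15,1) + (1,0)
fundamental: x₁=226, y₁=15  (since 51076 − 227·225 = 1)

226 15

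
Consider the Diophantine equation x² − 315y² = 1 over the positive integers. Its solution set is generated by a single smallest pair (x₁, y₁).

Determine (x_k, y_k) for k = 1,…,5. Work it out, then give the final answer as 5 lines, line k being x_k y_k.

71 4
10081 568
1431431 80652
203253121 11452016
28860511751 1626105620

d=315: √d = [17; 1,2,1,34] (ℓ=4, even), read p_3/q_3
i=0: a=17 ⇒ p=17, q=1
…
i=2: a=2 ⇒ p=53, q=3
i=3: a=1 ⇒ p=71, q=4
fundamental: x₁=71, y₁=4  (since 5041 − 315·16 = 1)
n=2: (71,4)∘(71,4) = (71·71+315·4·4, 71·4+4·71) = (10081,568)
n=3: (10081,568)∘(71,4) = (71·10081+315·4·568, 71·568+4·10081) = (1431431,80652)
n=4: (1431431,80652)∘(71,4) = (71·1431431+315·4·80652, 71·80652+4·1431431) = (203253121,11452016)
n=5: (203253121,11452016)∘(71,4) = (71·203253121+315·4·11452016, 71·11452016+4·203253121) = (28860511751,1626105620)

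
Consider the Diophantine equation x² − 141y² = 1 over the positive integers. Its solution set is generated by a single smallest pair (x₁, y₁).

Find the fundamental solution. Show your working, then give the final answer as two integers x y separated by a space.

95 8

d=141: √d = [11; 1,6,1,22] (ℓ=4, even), read p_3/q_3
a_0=11:  p_0=11·1+0=11,  q_0=11·0+1=1
a_1=1:  p_1=1·11+1=12,  q_1=1·1+0=1
a_2=6:  p_2=6·12+11=83,  q_2=6·1+1=7
a_3=1:  p_3=1·83+12=95,  q_3=1·7+1=8
(x₁, y₁) = (95, 8);  95² − 141·8² = 1 ✓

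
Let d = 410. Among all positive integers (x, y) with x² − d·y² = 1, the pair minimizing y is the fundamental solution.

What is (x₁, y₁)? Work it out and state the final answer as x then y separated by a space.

√410 = [20; 4,40, …], period ℓ=2 (even) → k=1
step 0: (20, 1)  from 20·(1,0) + (0,1)
step 1: (81, 4)  from 4·(20,1) + (1,0)
(x₁, y₁) = (81, 4);  81² − 410·4² = 1 ✓

81 4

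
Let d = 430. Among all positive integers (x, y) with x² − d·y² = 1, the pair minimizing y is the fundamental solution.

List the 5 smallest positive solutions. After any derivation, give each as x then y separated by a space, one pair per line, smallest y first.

√430 → a₀=20, period (1,2,1,3,1,…,2,1,40); ℓ=14 even so k=13
a_0=20:  p_0=20·1+0=20,  q_0=20·0+1=1
a_1=1:  p_1=1·20+1=21,  q_1=1·1+0=1
…
a_3=1:  p_3=1·62+21=83,  q_3=1·3+1=4
…
a_6=6:  p_6=6·394+311=2675,  q_6=6·19+15=129
a_7=8:  p_7=8·2675+394=21794,  q_7=8·129+19=1051
a_8=6:  p_8=6·21794+2675=133439,  q_8=6·1051+129=6435
…
a_10=3:  p_10=3·155233+133439=599138,  q_10=3·7486+6435=28893
…
a_12=2:  p_12=2·754371+599138=2107880,  q_12=2·36379+28893=101651
a_13=1:  p_13=1·2107880+754371=2862251,  q_13=1·101651+36379=138030
→ (2862251, 138030).  Check: 2862251²=8192480787001, 430·138030²=8192480787000, difference 1.
n=2: (2862251,138030)∘(2862251,138030) = (2862251·2862251+430·138030·138030, 2862251·138030+138030·2862251) = (16384961574001,790153011060)
n=3: (16384961574001,790153011060)∘(2862251,138030) = (2862251·16384961574001+430·138030·790153011060, 2862251·790153011060+138030·16384961574001) = (93795745300289010251,4523232492118854090)
n=4: (93795745300289010251,4523232492118854090)∘(2862251,138030) = (2862251·93795745300289010251+430·138030·4523232492118854090, 2862251·4523232492118854090+138030·93795745300289010251) = (536933931562978654798296001,25893253447598574322902120)
n=5: (536933931562978654798296001,25893253447598574322902120)∘(2862251,138030) = (2862251·536933931562978654798296001+430·138030·25893253447598574322902120, 2862251·25893253447598574322902120+138030·536933931562978654798296001) = (3073679365100040639604854765306251,148225981147280410676109712890150)

2862251 138030
16384961574001 790153011060
93795745300289010251 4523232492118854090
536933931562978654798296001 25893253447598574322902120
3073679365100040639604854765306251 148225981147280410676109712890150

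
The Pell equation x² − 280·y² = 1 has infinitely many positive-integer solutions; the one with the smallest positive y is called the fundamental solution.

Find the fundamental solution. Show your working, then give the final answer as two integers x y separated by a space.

251 15

[16; 1,2,1,2,1,32] for √280; ℓ=6 ⇒ convergent index 5
i=0: a=16 ⇒ p=16, q=1
i=1: a=1 ⇒ p=17, q=1
…
i=4: a=2 ⇒ p=184, q=11
i=5: a=1 ⇒ p=251, q=15
fundamental: x₁=251, y₁=15  (since 63001 − 280·225 = 1)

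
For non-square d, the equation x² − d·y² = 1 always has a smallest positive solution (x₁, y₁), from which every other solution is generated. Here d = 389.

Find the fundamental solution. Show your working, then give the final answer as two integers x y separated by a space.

d=389: √d = [19; 1,2,1,1,1,1,2,1,38] (ℓ=9, odd), read p_17/q_17
i=0: a=19 ⇒ p=19, q=1
…
i=2: a=2 ⇒ p=59, q=3
i=3: a=1 ⇒ p=79, q=4
i=4: a=1 ⇒ p=138, q=7
i=5: a=1 ⇒ p=217, q=11
i=6: a=1 ⇒ p=355, q=18
i=7: a=2 ⇒ p=927, q=47
i=8: a=1 ⇒ p=1282, q=65
i=9: a=38 ⇒ p=49643, q=2517
i=10: a=1 ⇒ p=50925, q=2582
…
i=12: a=1 ⇒ p=202418, q=10263
…
i=14: a=1 ⇒ p=556329, q=28207
i=15: a=1 ⇒ p=910240, q=46151
i=16: a=2 ⇒ p=2376809, q=120509
i=17: a=1 ⇒ p=3287049, q=166660
(x₁, y₁) = (3287049, 166660);  3287049² − 389·166660² = 1 ✓

3287049 166660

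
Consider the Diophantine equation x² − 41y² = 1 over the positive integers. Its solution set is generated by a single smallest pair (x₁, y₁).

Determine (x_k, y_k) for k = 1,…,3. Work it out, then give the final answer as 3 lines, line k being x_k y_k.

2049 320
8396801 1311360
34410088449 5373952960

[6; 2,2,12] for √41; ℓ=3 ⇒ convergent index 5
step 0: (6, 1)  from 6·(1,0) + (0,1)
…
step 2: (32, 5)  from 2·(13,2) + (6,1)
…
step 4: (826, 129)  from 2·(397,62) + (32,5)
step 5: (2049, 320)  from 2·(826,129) + (397,62)
(x₁, y₁) = (2049, 320);  2049² − 41·320² = 1 ✓
k=2:  x_2 = 2049·2049+41·320·320 = 8396801,  y_2 = 2049·320+320·2049 = 1311360
k=3:  x_3 = 2049·8396801+41·320·1311360 = 34410088449,  y_3 = 2049·1311360+320·8396801 = 5373952960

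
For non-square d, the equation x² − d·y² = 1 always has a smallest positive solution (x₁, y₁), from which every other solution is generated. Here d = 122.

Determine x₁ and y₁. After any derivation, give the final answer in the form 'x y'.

d=122: √d = [11; 22] (ℓ=1, odd), read p_1/q_1
step 0: (11, 1)  from 11·(1,0) + (0,1)
step 1: (243, 22)  from 22·(11,1) + (1,0)
(x₁, y₁) = (243, 22);  243² − 122·22² = 1 ✓

243 22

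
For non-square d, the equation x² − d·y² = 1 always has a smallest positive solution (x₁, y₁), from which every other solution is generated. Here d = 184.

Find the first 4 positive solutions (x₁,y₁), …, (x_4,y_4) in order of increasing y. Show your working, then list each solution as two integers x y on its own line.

d=184: √d = [13; 1,1,3,2,1,2,1,2,3,1,1,26] (ℓ=12, even), read p_11/q_11
i=0: a=13 ⇒ p=13, q=1
…
i=2: a=1 ⇒ p=27, q=2
…
i=4: a=2 ⇒ p=217, q=16
i=5: a=1 ⇒ p=312, q=23
i=6: a=2 ⇒ p=841, q=62
…
i=8: a=2 ⇒ p=3147, q=232
i=9: a=3 ⇒ p=10594, q=781
i=10: a=1 ⇒ p=13741, q=1013
i=11: a=1 ⇒ p=24335, q=1794
(x₁, y₁) = (24335, 1794);  24335² − 184·1794² = 1 ✓
k=2:  x_2 = 24335·24335+184·1794·1794 = 1184384449,  y_2 = 24335·1794+1794·24335 = 87313980
k=3:  x_3 = 24335·1184384449+184·1794·87313980 = 57643991108495,  y_3 = 24335·87313980+1794·1184384449 = 4249571404806
k=4:  x_4 = 24335·57643991108495+184·1794·4249571404806 = 2805533046066067201,  y_4 = 24335·4249571404806+1794·57643991108495 = 206826640184594040

24335 1794
1184384449 87313980
57643991108495 4249571404806
2805533046066067201 206826640184594040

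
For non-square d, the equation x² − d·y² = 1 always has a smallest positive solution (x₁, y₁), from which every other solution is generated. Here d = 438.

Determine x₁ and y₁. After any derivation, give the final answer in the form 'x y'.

293 14

d=438: √d = [20; 1,12,1,40] (ℓ=4, even), read p_3/q_3
step 0: (20, 1)  from 20·(1,0) + (0,1)
step 1: (21, 1)  from 1·(20,1) + (1,0)
step 2: (272, 13)  from 12·(21,1) + (20,1)
step 3: (293, 14)  from 1·(272,13) + (21,1)
fundamental: x₁=293, y₁=14  (since 85849 − 438·196 = 1)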